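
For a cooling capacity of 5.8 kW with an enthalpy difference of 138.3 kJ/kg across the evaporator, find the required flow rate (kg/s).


m_dot = Q / dh
m_dot = 5.8 / 138.3
m_dot = 0.0419 kg/s

0.0419


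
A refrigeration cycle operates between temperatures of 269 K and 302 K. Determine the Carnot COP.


dT = 302 - 269 = 33 K
COP_carnot = T_cold / dT = 269 / 33
COP_carnot = 8.152

8.152


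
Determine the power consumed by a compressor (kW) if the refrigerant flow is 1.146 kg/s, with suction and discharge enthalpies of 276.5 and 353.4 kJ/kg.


dh = 353.4 - 276.5 = 76.9 kJ/kg
W = m_dot * dh = 1.146 * 76.9 = 88.13 kW

88.13


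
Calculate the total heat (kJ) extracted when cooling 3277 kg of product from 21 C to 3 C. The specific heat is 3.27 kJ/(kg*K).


dT = 21 - (3) = 18 K
Q = m * cp * dT = 3277 * 3.27 * 18
Q = 192884 kJ

192884


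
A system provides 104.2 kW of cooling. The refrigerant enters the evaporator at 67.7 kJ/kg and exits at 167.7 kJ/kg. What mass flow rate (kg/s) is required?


dh = 167.7 - 67.7 = 100.0 kJ/kg
m_dot = Q / dh = 104.2 / 100.0 = 1.042 kg/s

1.042


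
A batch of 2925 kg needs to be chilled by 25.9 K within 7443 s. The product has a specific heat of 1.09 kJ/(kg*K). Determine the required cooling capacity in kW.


Q = m * cp * dT / t
Q = 2925 * 1.09 * 25.9 / 7443
Q = 11.094 kW

11.094


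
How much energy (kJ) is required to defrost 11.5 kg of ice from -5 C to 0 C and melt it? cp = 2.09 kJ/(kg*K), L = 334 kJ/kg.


Sensible heat = cp * dT = 2.09 * 5 = 10.45 kJ/kg
Total per kg = 10.45 + 334 = 344.45 kJ/kg
Q = m * total = 11.5 * 344.45
Q = 3961.2 kJ

3961.2


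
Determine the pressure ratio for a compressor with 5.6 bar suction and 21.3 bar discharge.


PR = P_high / P_low
PR = 21.3 / 5.6
PR = 3.804

3.804


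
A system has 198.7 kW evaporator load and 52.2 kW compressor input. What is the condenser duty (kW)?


Q_cond = Q_evap + W
Q_cond = 198.7 + 52.2
Q_cond = 250.9 kW

250.9


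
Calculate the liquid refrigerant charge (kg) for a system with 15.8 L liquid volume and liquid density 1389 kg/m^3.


Charge = V * rho / 1000
Charge = 15.8 * 1389 / 1000
Charge = 21.95 kg

21.95


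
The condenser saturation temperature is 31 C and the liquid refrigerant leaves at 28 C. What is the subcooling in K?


Subcooling = T_cond - T_liquid
Subcooling = 31 - 28
Subcooling = 3 K

3


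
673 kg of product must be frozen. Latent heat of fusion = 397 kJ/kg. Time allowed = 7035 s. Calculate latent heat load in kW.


Q_lat = m * h_fg / t
Q_lat = 673 * 397 / 7035
Q_lat = 37.98 kW

37.98


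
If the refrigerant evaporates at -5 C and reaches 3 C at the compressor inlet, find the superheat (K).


Superheat = T_suction - T_evap
Superheat = 3 - (-5)
Superheat = 8 K

8


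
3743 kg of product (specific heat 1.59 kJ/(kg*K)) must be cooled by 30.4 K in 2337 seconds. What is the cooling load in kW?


Q = m * cp * dT / t
Q = 3743 * 1.59 * 30.4 / 2337
Q = 77.416 kW

77.416


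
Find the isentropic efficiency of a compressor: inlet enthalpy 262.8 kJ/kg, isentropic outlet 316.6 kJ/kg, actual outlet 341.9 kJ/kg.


dh_ideal = 316.6 - 262.8 = 53.8 kJ/kg
dh_actual = 341.9 - 262.8 = 79.1 kJ/kg
eta_s = dh_ideal / dh_actual = 53.8 / 79.1
eta_s = 0.6802

0.6802


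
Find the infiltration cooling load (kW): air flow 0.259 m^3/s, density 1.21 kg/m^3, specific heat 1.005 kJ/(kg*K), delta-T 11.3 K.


Q = V_dot * rho * cp * dT
Q = 0.259 * 1.21 * 1.005 * 11.3
Q = 3.559 kW

3.559


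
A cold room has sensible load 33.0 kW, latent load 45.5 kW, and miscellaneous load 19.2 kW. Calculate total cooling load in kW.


Q_total = Q_s + Q_l + Q_misc
Q_total = 33.0 + 45.5 + 19.2
Q_total = 97.7 kW

97.7


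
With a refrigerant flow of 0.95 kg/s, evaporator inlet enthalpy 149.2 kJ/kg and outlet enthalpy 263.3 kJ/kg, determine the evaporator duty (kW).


dh = 263.3 - 149.2 = 114.1 kJ/kg
Q_evap = m_dot * dh = 0.95 * 114.1
Q_evap = 108.4 kW

108.4


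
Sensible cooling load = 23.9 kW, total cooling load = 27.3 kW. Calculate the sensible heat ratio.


SHR = Q_sensible / Q_total
SHR = 23.9 / 27.3
SHR = 0.875

0.875


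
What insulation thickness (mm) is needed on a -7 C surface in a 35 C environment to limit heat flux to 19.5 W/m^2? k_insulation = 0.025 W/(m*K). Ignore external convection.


dT = 35 - (-7) = 42 K
thickness = k * dT / q_max * 1000
thickness = 0.025 * 42 / 19.5 * 1000
thickness = 53.8 mm

53.8


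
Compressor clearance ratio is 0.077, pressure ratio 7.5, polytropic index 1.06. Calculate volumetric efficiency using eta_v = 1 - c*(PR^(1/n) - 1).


PR^(1/n) = 7.5^(1/1.06) = 6.69159262
eta_v = 1 - 0.077 * (6.69159262 - 1)
eta_v = 0.5617

0.5617


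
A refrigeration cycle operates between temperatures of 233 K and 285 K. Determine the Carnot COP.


dT = 285 - 233 = 52 K
COP_carnot = T_cold / dT = 233 / 52
COP_carnot = 4.481

4.481


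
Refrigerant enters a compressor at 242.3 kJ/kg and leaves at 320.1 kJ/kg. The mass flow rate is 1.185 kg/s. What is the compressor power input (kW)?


dh = 320.1 - 242.3 = 77.8 kJ/kg
W = m_dot * dh = 1.185 * 77.8 = 92.19 kW

92.19


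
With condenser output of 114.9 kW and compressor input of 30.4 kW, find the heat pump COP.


COP_hp = Q_cond / W
COP_hp = 114.9 / 30.4
COP_hp = 3.78

3.78


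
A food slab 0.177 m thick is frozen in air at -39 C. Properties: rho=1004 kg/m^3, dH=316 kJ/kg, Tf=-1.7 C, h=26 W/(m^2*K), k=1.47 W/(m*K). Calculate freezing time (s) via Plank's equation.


dT = -1.7 - (-39) = 37.3 K
term1 = a/(2h) = 0.177/(2*26) = 0.003403846154
term2 = a^2/(8k) = 0.177^2/(8*1.47) = 0.002664030612
t = rho*dH*1000/dT * (term1 + term2)
t = 1004*316*1000/37.3 * (0.003403846154 + 0.002664030612)
t = 51612 s

51612


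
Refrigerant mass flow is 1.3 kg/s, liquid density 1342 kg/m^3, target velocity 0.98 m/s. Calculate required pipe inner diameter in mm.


A = m_dot / (rho * v) = 1.3 / (1342 * 0.98) = 0.0009884728854 m^2
d = sqrt(4*A/pi) * 1000
d = 35.5 mm

35.5


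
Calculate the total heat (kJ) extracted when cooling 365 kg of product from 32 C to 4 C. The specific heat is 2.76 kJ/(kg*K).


dT = 32 - (4) = 28 K
Q = m * cp * dT = 365 * 2.76 * 28
Q = 28207 kJ

28207


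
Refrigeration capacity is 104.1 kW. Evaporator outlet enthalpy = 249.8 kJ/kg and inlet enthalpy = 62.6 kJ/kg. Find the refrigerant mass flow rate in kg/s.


dh = 249.8 - 62.6 = 187.2 kJ/kg
m_dot = Q / dh = 104.1 / 187.2 = 0.5561 kg/s

0.5561


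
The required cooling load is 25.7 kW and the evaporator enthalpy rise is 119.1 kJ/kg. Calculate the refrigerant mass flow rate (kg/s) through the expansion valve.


m_dot = Q / dh
m_dot = 25.7 / 119.1
m_dot = 0.2158 kg/s

0.2158


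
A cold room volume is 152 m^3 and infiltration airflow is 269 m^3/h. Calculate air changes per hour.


ACH = flow / volume
ACH = 269 / 152
ACH = 1.77

1.77


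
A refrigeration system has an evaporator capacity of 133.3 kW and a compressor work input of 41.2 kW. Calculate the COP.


COP = Q_evap / W
COP = 133.3 / 41.2
COP = 3.235

3.235


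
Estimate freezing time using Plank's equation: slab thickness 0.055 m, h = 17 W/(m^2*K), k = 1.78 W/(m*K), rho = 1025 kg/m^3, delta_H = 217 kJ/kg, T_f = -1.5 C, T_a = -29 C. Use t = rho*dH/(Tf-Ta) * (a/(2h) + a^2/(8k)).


dT = -1.5 - (-29) = 27.5 K
term1 = a/(2h) = 0.055/(2*17) = 0.001617647059
term2 = a^2/(8k) = 0.055^2/(8*1.78) = 0.0002124297753
t = rho*dH*1000/dT * (term1 + term2)
t = 1025*217*1000/27.5 * (0.001617647059 + 0.0002124297753)
t = 14802 s

14802


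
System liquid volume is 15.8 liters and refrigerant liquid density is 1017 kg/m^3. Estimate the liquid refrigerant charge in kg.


Charge = V * rho / 1000
Charge = 15.8 * 1017 / 1000
Charge = 16.07 kg

16.07


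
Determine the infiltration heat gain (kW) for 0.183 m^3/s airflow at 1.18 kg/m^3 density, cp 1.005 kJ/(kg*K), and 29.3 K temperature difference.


Q = V_dot * rho * cp * dT
Q = 0.183 * 1.18 * 1.005 * 29.3
Q = 6.359 kW

6.359


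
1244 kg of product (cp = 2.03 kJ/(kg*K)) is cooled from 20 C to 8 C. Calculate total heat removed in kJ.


dT = 20 - (8) = 12 K
Q = m * cp * dT = 1244 * 2.03 * 12
Q = 30304 kJ

30304


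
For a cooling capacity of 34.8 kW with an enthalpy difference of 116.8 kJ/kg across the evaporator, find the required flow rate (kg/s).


m_dot = Q / dh
m_dot = 34.8 / 116.8
m_dot = 0.2979 kg/s

0.2979


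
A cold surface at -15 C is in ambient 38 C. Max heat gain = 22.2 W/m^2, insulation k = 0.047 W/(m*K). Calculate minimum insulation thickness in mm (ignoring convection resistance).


dT = 38 - (-15) = 53 K
thickness = k * dT / q_max * 1000
thickness = 0.047 * 53 / 22.2 * 1000
thickness = 112.2 mm

112.2


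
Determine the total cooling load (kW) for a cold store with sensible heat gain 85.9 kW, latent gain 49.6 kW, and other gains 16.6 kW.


Q_total = Q_s + Q_l + Q_misc
Q_total = 85.9 + 49.6 + 16.6
Q_total = 152.1 kW

152.1


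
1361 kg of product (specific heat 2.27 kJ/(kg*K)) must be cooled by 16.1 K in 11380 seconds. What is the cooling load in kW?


Q = m * cp * dT / t
Q = 1361 * 2.27 * 16.1 / 11380
Q = 4.371 kW

4.371


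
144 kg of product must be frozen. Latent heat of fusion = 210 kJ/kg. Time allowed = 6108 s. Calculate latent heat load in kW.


Q_lat = m * h_fg / t
Q_lat = 144 * 210 / 6108
Q_lat = 4.95 kW

4.95


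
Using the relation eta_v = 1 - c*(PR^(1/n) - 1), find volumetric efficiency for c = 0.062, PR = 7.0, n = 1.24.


PR^(1/n) = 7.0^(1/1.24) = 4.80320008
eta_v = 1 - 0.062 * (4.80320008 - 1)
eta_v = 0.7642

0.7642


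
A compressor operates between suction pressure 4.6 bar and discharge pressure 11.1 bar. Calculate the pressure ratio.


PR = P_high / P_low
PR = 11.1 / 4.6
PR = 2.413

2.413


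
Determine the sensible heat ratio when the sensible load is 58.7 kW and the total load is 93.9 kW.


SHR = Q_sensible / Q_total
SHR = 58.7 / 93.9
SHR = 0.625

0.625


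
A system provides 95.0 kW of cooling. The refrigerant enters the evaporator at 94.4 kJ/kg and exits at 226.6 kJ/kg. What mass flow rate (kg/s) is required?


dh = 226.6 - 94.4 = 132.2 kJ/kg
m_dot = Q / dh = 95.0 / 132.2 = 0.7186 kg/s

0.7186


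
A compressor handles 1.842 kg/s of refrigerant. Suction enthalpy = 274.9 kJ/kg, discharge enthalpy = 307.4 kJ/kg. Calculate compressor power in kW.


dh = 307.4 - 274.9 = 32.5 kJ/kg
W = m_dot * dh = 1.842 * 32.5 = 59.87 kW

59.87


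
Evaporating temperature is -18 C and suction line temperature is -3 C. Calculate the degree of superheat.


Superheat = T_suction - T_evap
Superheat = -3 - (-18)
Superheat = 15 K

15


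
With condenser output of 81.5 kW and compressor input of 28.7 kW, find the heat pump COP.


COP_hp = Q_cond / W
COP_hp = 81.5 / 28.7
COP_hp = 2.84

2.84


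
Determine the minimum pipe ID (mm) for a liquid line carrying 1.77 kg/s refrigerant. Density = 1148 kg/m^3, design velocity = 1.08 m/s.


A = m_dot / (rho * v) = 1.77 / (1148 * 1.08) = 0.001427603562 m^2
d = sqrt(4*A/pi) * 1000
d = 42.6 mm

42.6


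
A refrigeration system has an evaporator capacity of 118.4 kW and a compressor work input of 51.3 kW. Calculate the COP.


COP = Q_evap / W
COP = 118.4 / 51.3
COP = 2.308

2.308


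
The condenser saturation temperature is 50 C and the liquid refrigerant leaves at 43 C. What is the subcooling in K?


Subcooling = T_cond - T_liquid
Subcooling = 50 - 43
Subcooling = 7 K

7


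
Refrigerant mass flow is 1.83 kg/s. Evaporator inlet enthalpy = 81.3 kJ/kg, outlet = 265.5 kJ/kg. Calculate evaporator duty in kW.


dh = 265.5 - 81.3 = 184.2 kJ/kg
Q_evap = m_dot * dh = 1.83 * 184.2
Q_evap = 337.09 kW

337.09


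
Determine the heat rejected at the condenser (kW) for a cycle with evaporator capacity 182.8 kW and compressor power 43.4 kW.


Q_cond = Q_evap + W
Q_cond = 182.8 + 43.4
Q_cond = 226.2 kW

226.2


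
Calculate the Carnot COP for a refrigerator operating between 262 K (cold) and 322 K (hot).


dT = 322 - 262 = 60 K
COP_carnot = T_cold / dT = 262 / 60
COP_carnot = 4.367

4.367


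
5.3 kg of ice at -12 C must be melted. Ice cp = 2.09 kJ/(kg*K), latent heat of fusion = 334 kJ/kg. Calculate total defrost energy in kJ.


Sensible heat = cp * dT = 2.09 * 12 = 25.08 kJ/kg
Total per kg = 25.08 + 334 = 359.08 kJ/kg
Q = m * total = 5.3 * 359.08
Q = 1903.1 kJ

1903.1


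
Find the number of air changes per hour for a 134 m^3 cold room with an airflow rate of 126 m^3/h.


ACH = flow / volume
ACH = 126 / 134
ACH = 0.94

0.94


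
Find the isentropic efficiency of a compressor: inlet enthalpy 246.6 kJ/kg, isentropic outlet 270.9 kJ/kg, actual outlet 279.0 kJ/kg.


dh_ideal = 270.9 - 246.6 = 24.3 kJ/kg
dh_actual = 279.0 - 246.6 = 32.4 kJ/kg
eta_s = dh_ideal / dh_actual = 24.3 / 32.4
eta_s = 0.75

0.75


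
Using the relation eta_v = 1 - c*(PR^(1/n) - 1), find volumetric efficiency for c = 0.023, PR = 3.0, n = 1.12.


PR^(1/n) = 3.0^(1/1.12) = 2.66686554
eta_v = 1 - 0.023 * (2.66686554 - 1)
eta_v = 0.9617

0.9617


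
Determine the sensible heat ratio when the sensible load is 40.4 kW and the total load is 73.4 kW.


SHR = Q_sensible / Q_total
SHR = 40.4 / 73.4
SHR = 0.55

0.55


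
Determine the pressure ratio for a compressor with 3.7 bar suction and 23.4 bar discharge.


PR = P_high / P_low
PR = 23.4 / 3.7
PR = 6.324

6.324


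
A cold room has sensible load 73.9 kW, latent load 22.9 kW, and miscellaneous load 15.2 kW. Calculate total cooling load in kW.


Q_total = Q_s + Q_l + Q_misc
Q_total = 73.9 + 22.9 + 15.2
Q_total = 112.0 kW

112.0


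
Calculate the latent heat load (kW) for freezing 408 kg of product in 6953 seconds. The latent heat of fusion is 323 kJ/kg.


Q_lat = m * h_fg / t
Q_lat = 408 * 323 / 6953
Q_lat = 18.95 kW

18.95


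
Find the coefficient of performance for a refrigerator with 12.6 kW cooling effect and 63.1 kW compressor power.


COP = Q_evap / W
COP = 12.6 / 63.1
COP = 0.2

0.2


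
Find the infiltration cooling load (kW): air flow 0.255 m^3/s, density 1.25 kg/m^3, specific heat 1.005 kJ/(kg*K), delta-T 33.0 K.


Q = V_dot * rho * cp * dT
Q = 0.255 * 1.25 * 1.005 * 33.0
Q = 10.571 kW

10.571


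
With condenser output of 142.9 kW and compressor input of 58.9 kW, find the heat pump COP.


COP_hp = Q_cond / W
COP_hp = 142.9 / 58.9
COP_hp = 2.426

2.426


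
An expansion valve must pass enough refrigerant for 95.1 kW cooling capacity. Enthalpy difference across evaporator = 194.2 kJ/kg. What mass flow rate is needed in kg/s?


m_dot = Q / dh
m_dot = 95.1 / 194.2
m_dot = 0.4897 kg/s

0.4897


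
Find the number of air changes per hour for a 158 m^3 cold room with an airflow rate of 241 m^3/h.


ACH = flow / volume
ACH = 241 / 158
ACH = 1.525

1.525


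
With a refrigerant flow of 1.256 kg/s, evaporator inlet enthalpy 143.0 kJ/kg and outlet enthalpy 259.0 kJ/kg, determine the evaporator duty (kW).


dh = 259.0 - 143.0 = 116.0 kJ/kg
Q_evap = m_dot * dh = 1.256 * 116.0
Q_evap = 145.7 kW

145.7


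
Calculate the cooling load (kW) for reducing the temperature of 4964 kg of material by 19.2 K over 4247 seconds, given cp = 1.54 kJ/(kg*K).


Q = m * cp * dT / t
Q = 4964 * 1.54 * 19.2 / 4247
Q = 34.56 kW

34.56


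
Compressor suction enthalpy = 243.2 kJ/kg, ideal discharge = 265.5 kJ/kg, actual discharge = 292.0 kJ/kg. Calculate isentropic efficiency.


dh_ideal = 265.5 - 243.2 = 22.3 kJ/kg
dh_actual = 292.0 - 243.2 = 48.8 kJ/kg
eta_s = dh_ideal / dh_actual = 22.3 / 48.8
eta_s = 0.457

0.457


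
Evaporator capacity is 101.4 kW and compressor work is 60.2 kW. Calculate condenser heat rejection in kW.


Q_cond = Q_evap + W
Q_cond = 101.4 + 60.2
Q_cond = 161.6 kW

161.6


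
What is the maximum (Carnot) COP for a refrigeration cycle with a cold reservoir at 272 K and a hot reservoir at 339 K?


dT = 339 - 272 = 67 K
COP_carnot = T_cold / dT = 272 / 67
COP_carnot = 4.06

4.06


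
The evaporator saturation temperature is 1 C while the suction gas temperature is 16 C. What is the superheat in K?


Superheat = T_suction - T_evap
Superheat = 16 - (1)
Superheat = 15 K

15


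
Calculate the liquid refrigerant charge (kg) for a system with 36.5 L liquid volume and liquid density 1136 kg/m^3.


Charge = V * rho / 1000
Charge = 36.5 * 1136 / 1000
Charge = 41.46 kg

41.46


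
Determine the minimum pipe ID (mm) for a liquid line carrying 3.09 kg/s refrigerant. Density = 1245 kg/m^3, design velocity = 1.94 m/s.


A = m_dot / (rho * v) = 3.09 / (1245 * 1.94) = 0.001279344181 m^2
d = sqrt(4*A/pi) * 1000
d = 40.4 mm

40.4


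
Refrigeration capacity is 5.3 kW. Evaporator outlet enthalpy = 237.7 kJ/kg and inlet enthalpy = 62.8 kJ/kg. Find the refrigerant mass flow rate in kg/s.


dh = 237.7 - 62.8 = 174.9 kJ/kg
m_dot = Q / dh = 5.3 / 174.9 = 0.0303 kg/s

0.0303


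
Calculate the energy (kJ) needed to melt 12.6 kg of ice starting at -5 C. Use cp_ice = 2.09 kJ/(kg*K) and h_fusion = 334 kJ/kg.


Sensible heat = cp * dT = 2.09 * 5 = 10.45 kJ/kg
Total per kg = 10.45 + 334 = 344.45 kJ/kg
Q = m * total = 12.6 * 344.45
Q = 4340.1 kJ

4340.1


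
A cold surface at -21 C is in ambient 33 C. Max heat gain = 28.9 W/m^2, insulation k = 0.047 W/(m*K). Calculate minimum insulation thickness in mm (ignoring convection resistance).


dT = 33 - (-21) = 54 K
thickness = k * dT / q_max * 1000
thickness = 0.047 * 54 / 28.9 * 1000
thickness = 87.8 mm

87.8


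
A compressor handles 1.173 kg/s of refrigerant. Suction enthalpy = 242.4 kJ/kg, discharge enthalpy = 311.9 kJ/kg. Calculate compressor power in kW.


dh = 311.9 - 242.4 = 69.5 kJ/kg
W = m_dot * dh = 1.173 * 69.5 = 81.52 kW

81.52


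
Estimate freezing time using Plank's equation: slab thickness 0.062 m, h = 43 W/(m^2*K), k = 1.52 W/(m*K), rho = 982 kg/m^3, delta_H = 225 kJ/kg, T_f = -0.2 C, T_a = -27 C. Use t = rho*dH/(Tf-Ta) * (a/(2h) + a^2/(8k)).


dT = -0.2 - (-27) = 26.8 K
term1 = a/(2h) = 0.062/(2*43) = 0.0007209302326
term2 = a^2/(8k) = 0.062^2/(8*1.52) = 0.0003161184211
t = rho*dH*1000/dT * (term1 + term2)
t = 982*225*1000/26.8 * (0.0007209302326 + 0.0003161184211)
t = 8550 s

8550


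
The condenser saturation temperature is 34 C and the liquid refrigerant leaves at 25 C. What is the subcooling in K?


Subcooling = T_cond - T_liquid
Subcooling = 34 - 25
Subcooling = 9 K

9


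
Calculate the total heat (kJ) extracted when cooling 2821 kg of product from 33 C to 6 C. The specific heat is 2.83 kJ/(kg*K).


dT = 33 - (6) = 27 K
Q = m * cp * dT = 2821 * 2.83 * 27
Q = 215553 kJ

215553


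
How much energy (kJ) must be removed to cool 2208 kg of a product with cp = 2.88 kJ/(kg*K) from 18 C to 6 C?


dT = 18 - (6) = 12 K
Q = m * cp * dT = 2208 * 2.88 * 12
Q = 76308 kJ

76308


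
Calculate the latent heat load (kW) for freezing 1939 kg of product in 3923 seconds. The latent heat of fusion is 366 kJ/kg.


Q_lat = m * h_fg / t
Q_lat = 1939 * 366 / 3923
Q_lat = 180.9 kW

180.9


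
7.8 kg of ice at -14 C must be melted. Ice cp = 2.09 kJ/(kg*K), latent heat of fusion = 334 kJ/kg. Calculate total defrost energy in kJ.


Sensible heat = cp * dT = 2.09 * 14 = 29.26 kJ/kg
Total per kg = 29.26 + 334 = 363.26 kJ/kg
Q = m * total = 7.8 * 363.26
Q = 2833.4 kJ

2833.4


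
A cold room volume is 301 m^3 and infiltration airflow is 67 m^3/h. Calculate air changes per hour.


ACH = flow / volume
ACH = 67 / 301
ACH = 0.223

0.223


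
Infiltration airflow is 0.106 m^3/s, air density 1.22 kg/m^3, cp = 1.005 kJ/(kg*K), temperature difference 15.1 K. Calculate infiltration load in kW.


Q = V_dot * rho * cp * dT
Q = 0.106 * 1.22 * 1.005 * 15.1
Q = 1.962 kW

1.962


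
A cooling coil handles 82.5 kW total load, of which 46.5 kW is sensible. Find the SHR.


SHR = Q_sensible / Q_total
SHR = 46.5 / 82.5
SHR = 0.564

0.564


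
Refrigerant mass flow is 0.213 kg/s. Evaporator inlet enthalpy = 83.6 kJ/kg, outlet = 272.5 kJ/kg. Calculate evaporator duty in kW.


dh = 272.5 - 83.6 = 188.9 kJ/kg
Q_evap = m_dot * dh = 0.213 * 188.9
Q_evap = 40.24 kW

40.24


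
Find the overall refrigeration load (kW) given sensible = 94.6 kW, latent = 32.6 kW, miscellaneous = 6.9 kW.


Q_total = Q_s + Q_l + Q_misc
Q_total = 94.6 + 32.6 + 6.9
Q_total = 134.1 kW

134.1


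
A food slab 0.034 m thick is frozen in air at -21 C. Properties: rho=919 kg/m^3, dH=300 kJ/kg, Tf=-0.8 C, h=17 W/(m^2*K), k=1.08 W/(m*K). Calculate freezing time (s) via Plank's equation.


dT = -0.8 - (-21) = 20.2 K
term1 = a/(2h) = 0.034/(2*17) = 0.001
term2 = a^2/(8k) = 0.034^2/(8*1.08) = 0.0001337962963
t = rho*dH*1000/dT * (term1 + term2)
t = 919*300*1000/20.2 * (0.001 + 0.0001337962963)
t = 15475 s

15475


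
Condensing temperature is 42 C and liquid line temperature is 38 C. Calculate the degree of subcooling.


Subcooling = T_cond - T_liquid
Subcooling = 42 - 38
Subcooling = 4 K

4


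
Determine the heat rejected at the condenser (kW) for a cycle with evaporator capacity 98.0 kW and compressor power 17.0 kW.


Q_cond = Q_evap + W
Q_cond = 98.0 + 17.0
Q_cond = 115.0 kW

115.0


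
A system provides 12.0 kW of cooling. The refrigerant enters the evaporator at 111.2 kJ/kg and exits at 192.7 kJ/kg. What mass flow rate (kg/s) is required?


dh = 192.7 - 111.2 = 81.5 kJ/kg
m_dot = Q / dh = 12.0 / 81.5 = 0.1472 kg/s

0.1472


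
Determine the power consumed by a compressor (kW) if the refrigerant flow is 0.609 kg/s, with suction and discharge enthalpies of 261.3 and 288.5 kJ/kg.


dh = 288.5 - 261.3 = 27.2 kJ/kg
W = m_dot * dh = 0.609 * 27.2 = 16.56 kW

16.56


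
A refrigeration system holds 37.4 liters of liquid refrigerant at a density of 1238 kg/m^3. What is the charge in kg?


Charge = V * rho / 1000
Charge = 37.4 * 1238 / 1000
Charge = 46.3 kg

46.3


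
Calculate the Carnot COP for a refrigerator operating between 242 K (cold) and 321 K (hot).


dT = 321 - 242 = 79 K
COP_carnot = T_cold / dT = 242 / 79
COP_carnot = 3.063

3.063


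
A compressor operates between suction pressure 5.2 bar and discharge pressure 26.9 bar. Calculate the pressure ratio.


PR = P_high / P_low
PR = 26.9 / 5.2
PR = 5.173

5.173


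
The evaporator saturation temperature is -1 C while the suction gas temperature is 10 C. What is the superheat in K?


Superheat = T_suction - T_evap
Superheat = 10 - (-1)
Superheat = 11 K

11


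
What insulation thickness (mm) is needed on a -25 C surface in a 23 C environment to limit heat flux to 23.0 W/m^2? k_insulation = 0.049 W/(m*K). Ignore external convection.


dT = 23 - (-25) = 48 K
thickness = k * dT / q_max * 1000
thickness = 0.049 * 48 / 23.0 * 1000
thickness = 102.3 mm

102.3


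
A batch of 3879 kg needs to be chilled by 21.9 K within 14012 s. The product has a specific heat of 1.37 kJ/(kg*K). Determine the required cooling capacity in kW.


Q = m * cp * dT / t
Q = 3879 * 1.37 * 21.9 / 14012
Q = 8.306 kW

8.306


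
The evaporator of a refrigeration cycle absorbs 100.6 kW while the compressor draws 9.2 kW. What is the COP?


COP = Q_evap / W
COP = 100.6 / 9.2
COP = 10.935

10.935


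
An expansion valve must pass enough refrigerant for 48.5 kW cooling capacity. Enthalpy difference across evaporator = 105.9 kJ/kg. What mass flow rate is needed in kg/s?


m_dot = Q / dh
m_dot = 48.5 / 105.9
m_dot = 0.458 kg/s

0.458


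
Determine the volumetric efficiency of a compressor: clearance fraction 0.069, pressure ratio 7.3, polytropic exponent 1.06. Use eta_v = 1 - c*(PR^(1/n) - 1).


PR^(1/n) = 7.3^(1/1.06) = 6.52312241
eta_v = 1 - 0.069 * (6.52312241 - 1)
eta_v = 0.6189

0.6189


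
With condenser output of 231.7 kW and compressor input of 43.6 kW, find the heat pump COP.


COP_hp = Q_cond / W
COP_hp = 231.7 / 43.6
COP_hp = 5.314

5.314


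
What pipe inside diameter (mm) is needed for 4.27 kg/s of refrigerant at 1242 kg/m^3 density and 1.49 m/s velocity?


A = m_dot / (rho * v) = 4.27 / (1242 * 1.49) = 0.002307384712 m^2
d = sqrt(4*A/pi) * 1000
d = 54.2 mm

54.2


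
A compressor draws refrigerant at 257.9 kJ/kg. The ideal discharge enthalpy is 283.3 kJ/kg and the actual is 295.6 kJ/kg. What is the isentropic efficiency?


dh_ideal = 283.3 - 257.9 = 25.4 kJ/kg
dh_actual = 295.6 - 257.9 = 37.7 kJ/kg
eta_s = dh_ideal / dh_actual = 25.4 / 37.7
eta_s = 0.6737

0.6737


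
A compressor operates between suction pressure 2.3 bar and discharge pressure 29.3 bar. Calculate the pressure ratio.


PR = P_high / P_low
PR = 29.3 / 2.3
PR = 12.739

12.739


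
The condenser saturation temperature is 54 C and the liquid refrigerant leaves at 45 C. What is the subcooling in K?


Subcooling = T_cond - T_liquid
Subcooling = 54 - 45
Subcooling = 9 K

9


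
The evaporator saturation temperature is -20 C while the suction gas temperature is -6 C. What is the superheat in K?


Superheat = T_suction - T_evap
Superheat = -6 - (-20)
Superheat = 14 K

14


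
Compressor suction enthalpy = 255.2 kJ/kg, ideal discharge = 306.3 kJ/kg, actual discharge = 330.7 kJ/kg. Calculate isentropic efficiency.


dh_ideal = 306.3 - 255.2 = 51.1 kJ/kg
dh_actual = 330.7 - 255.2 = 75.5 kJ/kg
eta_s = dh_ideal / dh_actual = 51.1 / 75.5
eta_s = 0.6768

0.6768


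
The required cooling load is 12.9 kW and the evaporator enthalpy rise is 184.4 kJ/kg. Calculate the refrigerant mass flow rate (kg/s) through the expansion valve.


m_dot = Q / dh
m_dot = 12.9 / 184.4
m_dot = 0.07 kg/s

0.07


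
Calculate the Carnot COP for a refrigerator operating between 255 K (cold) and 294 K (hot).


dT = 294 - 255 = 39 K
COP_carnot = T_cold / dT = 255 / 39
COP_carnot = 6.538

6.538


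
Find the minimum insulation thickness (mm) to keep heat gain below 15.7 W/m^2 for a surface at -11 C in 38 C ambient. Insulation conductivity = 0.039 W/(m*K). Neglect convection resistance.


dT = 38 - (-11) = 49 K
thickness = k * dT / q_max * 1000
thickness = 0.039 * 49 / 15.7 * 1000
thickness = 121.7 mm

121.7


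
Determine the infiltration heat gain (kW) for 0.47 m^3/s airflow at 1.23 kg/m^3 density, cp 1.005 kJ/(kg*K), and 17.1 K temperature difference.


Q = V_dot * rho * cp * dT
Q = 0.47 * 1.23 * 1.005 * 17.1
Q = 9.935 kW

9.935


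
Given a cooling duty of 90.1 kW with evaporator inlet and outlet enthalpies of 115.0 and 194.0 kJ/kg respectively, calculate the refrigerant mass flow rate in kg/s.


dh = 194.0 - 115.0 = 79.0 kJ/kg
m_dot = Q / dh = 90.1 / 79.0 = 1.1405 kg/s

1.1405


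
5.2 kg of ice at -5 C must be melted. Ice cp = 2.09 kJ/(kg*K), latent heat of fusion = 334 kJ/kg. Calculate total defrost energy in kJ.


Sensible heat = cp * dT = 2.09 * 5 = 10.45 kJ/kg
Total per kg = 10.45 + 334 = 344.45 kJ/kg
Q = m * total = 5.2 * 344.45
Q = 1791.1 kJ

1791.1


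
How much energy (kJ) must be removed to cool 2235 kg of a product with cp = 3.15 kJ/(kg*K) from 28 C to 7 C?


dT = 28 - (7) = 21 K
Q = m * cp * dT = 2235 * 3.15 * 21
Q = 147845 kJ

147845


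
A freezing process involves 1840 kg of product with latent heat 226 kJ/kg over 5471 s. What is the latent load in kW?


Q_lat = m * h_fg / t
Q_lat = 1840 * 226 / 5471
Q_lat = 76.01 kW

76.01


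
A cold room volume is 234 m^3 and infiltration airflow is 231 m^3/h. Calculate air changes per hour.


ACH = flow / volume
ACH = 231 / 234
ACH = 0.987

0.987


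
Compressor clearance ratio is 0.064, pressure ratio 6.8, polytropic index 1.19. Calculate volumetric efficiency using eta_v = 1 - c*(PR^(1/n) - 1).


PR^(1/n) = 6.8^(1/1.19) = 5.00711218
eta_v = 1 - 0.064 * (5.00711218 - 1)
eta_v = 0.7435

0.7435


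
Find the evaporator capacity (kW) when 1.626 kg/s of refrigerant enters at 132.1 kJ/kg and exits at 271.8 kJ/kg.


dh = 271.8 - 132.1 = 139.7 kJ/kg
Q_evap = m_dot * dh = 1.626 * 139.7
Q_evap = 227.15 kW

227.15


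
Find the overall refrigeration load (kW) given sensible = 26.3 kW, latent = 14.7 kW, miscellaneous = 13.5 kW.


Q_total = Q_s + Q_l + Q_misc
Q_total = 26.3 + 14.7 + 13.5
Q_total = 54.5 kW

54.5


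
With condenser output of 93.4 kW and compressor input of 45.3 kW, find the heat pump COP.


COP_hp = Q_cond / W
COP_hp = 93.4 / 45.3
COP_hp = 2.062

2.062


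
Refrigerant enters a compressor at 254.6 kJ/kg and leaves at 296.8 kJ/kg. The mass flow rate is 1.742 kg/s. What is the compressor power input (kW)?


dh = 296.8 - 254.6 = 42.2 kJ/kg
W = m_dot * dh = 1.742 * 42.2 = 73.51 kW

73.51


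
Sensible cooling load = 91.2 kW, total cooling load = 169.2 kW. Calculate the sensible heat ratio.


SHR = Q_sensible / Q_total
SHR = 91.2 / 169.2
SHR = 0.539

0.539


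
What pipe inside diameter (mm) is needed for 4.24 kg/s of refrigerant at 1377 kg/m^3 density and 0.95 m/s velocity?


A = m_dot / (rho * v) = 4.24 / (1377 * 0.95) = 0.003241218515 m^2
d = sqrt(4*A/pi) * 1000
d = 64.2 mm

64.2


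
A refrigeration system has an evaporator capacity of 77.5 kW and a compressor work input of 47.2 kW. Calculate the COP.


COP = Q_evap / W
COP = 77.5 / 47.2
COP = 1.642

1.642


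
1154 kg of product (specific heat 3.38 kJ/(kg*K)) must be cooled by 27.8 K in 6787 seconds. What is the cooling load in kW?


Q = m * cp * dT / t
Q = 1154 * 3.38 * 27.8 / 6787
Q = 15.977 kW

15.977


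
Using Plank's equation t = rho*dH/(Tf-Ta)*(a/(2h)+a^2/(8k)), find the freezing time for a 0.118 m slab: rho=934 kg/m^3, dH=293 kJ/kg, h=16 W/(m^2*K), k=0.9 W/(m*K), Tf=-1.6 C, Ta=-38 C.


dT = -1.6 - (-38) = 36.4 K
term1 = a/(2h) = 0.118/(2*16) = 0.0036875
term2 = a^2/(8k) = 0.118^2/(8*0.9) = 0.001933888889
t = rho*dH*1000/dT * (term1 + term2)
t = 934*293*1000/36.4 * (0.0036875 + 0.001933888889)
t = 42263 s

42263


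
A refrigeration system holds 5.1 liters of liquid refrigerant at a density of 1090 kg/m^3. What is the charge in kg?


Charge = V * rho / 1000
Charge = 5.1 * 1090 / 1000
Charge = 5.56 kg

5.56


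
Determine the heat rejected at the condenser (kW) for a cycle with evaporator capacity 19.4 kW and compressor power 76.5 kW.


Q_cond = Q_evap + W
Q_cond = 19.4 + 76.5
Q_cond = 95.9 kW

95.9


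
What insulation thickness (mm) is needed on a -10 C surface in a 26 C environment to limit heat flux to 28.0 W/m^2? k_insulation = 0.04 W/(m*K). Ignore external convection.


dT = 26 - (-10) = 36 K
thickness = k * dT / q_max * 1000
thickness = 0.04 * 36 / 28.0 * 1000
thickness = 51.4 mm

51.4


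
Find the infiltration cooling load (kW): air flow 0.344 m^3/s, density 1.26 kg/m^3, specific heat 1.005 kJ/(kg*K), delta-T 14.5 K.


Q = V_dot * rho * cp * dT
Q = 0.344 * 1.26 * 1.005 * 14.5
Q = 6.316 kW

6.316


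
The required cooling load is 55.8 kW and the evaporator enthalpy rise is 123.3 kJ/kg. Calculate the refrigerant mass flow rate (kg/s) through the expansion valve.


m_dot = Q / dh
m_dot = 55.8 / 123.3
m_dot = 0.4526 kg/s

0.4526


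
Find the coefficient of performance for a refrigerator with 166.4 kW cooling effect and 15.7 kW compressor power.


COP = Q_evap / W
COP = 166.4 / 15.7
COP = 10.599

10.599


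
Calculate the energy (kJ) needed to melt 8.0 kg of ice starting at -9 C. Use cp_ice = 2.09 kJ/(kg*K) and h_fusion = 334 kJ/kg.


Sensible heat = cp * dT = 2.09 * 9 = 18.81 kJ/kg
Total per kg = 18.81 + 334 = 352.81 kJ/kg
Q = m * total = 8.0 * 352.81
Q = 2822.5 kJ

2822.5


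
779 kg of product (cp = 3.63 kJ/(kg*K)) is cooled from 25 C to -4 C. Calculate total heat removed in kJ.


dT = 25 - (-4) = 29 K
Q = m * cp * dT = 779 * 3.63 * 29
Q = 82005 kJ

82005


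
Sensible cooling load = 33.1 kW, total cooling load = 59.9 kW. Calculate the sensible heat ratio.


SHR = Q_sensible / Q_total
SHR = 33.1 / 59.9
SHR = 0.553

0.553


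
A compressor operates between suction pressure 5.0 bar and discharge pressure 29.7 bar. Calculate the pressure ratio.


PR = P_high / P_low
PR = 29.7 / 5.0
PR = 5.94

5.94


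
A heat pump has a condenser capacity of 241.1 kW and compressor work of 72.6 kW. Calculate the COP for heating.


COP_hp = Q_cond / W
COP_hp = 241.1 / 72.6
COP_hp = 3.321

3.321


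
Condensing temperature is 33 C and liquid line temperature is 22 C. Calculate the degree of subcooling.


Subcooling = T_cond - T_liquid
Subcooling = 33 - 22
Subcooling = 11 K

11


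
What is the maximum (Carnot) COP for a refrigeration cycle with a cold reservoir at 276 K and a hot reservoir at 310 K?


dT = 310 - 276 = 34 K
COP_carnot = T_cold / dT = 276 / 34
COP_carnot = 8.118

8.118


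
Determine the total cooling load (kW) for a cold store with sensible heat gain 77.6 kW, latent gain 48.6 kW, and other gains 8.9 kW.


Q_total = Q_s + Q_l + Q_misc
Q_total = 77.6 + 48.6 + 8.9
Q_total = 135.1 kW

135.1


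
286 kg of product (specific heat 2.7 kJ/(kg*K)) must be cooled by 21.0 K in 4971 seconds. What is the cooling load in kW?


Q = m * cp * dT / t
Q = 286 * 2.7 * 21.0 / 4971
Q = 3.262 kW

3.262


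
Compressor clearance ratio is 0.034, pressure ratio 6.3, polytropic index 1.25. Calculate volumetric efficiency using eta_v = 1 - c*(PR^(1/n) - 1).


PR^(1/n) = 6.3^(1/1.25) = 4.35985895
eta_v = 1 - 0.034 * (4.35985895 - 1)
eta_v = 0.8858

0.8858


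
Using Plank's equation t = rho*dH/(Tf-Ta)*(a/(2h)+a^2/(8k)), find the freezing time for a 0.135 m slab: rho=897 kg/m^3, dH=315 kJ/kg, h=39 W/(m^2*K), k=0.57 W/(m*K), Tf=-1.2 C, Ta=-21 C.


dT = -1.2 - (-21) = 19.8 K
term1 = a/(2h) = 0.135/(2*39) = 0.001730769231
term2 = a^2/(8k) = 0.135^2/(8*0.57) = 0.003996710526
t = rho*dH*1000/dT * (term1 + term2)
t = 897*315*1000/19.8 * (0.001730769231 + 0.003996710526)
t = 81734 s

81734


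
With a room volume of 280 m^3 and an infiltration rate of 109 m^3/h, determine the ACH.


ACH = flow / volume
ACH = 109 / 280
ACH = 0.389

0.389


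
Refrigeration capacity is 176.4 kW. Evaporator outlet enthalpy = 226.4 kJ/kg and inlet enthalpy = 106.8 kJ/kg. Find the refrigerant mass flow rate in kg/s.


dh = 226.4 - 106.8 = 119.6 kJ/kg
m_dot = Q / dh = 176.4 / 119.6 = 1.4749 kg/s

1.4749


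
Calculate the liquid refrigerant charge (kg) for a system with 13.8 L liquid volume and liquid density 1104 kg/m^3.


Charge = V * rho / 1000
Charge = 13.8 * 1104 / 1000
Charge = 15.24 kg

15.24


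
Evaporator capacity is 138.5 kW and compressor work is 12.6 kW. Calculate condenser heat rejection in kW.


Q_cond = Q_evap + W
Q_cond = 138.5 + 12.6
Q_cond = 151.1 kW

151.1


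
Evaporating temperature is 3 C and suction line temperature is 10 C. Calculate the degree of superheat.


Superheat = T_suction - T_evap
Superheat = 10 - (3)
Superheat = 7 K

7


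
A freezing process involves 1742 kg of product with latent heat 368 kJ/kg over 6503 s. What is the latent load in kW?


Q_lat = m * h_fg / t
Q_lat = 1742 * 368 / 6503
Q_lat = 98.58 kW

98.58


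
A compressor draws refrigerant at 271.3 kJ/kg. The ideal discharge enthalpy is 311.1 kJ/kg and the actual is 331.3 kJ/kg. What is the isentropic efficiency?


dh_ideal = 311.1 - 271.3 = 39.8 kJ/kg
dh_actual = 331.3 - 271.3 = 60.0 kJ/kg
eta_s = dh_ideal / dh_actual = 39.8 / 60.0
eta_s = 0.6633

0.6633


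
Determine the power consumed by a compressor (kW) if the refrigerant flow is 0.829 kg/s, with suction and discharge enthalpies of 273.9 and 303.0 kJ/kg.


dh = 303.0 - 273.9 = 29.1 kJ/kg
W = m_dot * dh = 0.829 * 29.1 = 24.12 kW

24.12


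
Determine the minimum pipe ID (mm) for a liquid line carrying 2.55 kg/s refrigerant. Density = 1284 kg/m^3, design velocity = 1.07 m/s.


A = m_dot / (rho * v) = 2.55 / (1284 * 1.07) = 0.001856057298 m^2
d = sqrt(4*A/pi) * 1000
d = 48.6 mm

48.6


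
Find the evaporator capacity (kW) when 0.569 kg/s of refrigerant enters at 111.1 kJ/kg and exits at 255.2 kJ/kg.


dh = 255.2 - 111.1 = 144.1 kJ/kg
Q_evap = m_dot * dh = 0.569 * 144.1
Q_evap = 81.99 kW

81.99


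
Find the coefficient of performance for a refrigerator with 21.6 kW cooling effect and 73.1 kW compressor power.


COP = Q_evap / W
COP = 21.6 / 73.1
COP = 0.295

0.295


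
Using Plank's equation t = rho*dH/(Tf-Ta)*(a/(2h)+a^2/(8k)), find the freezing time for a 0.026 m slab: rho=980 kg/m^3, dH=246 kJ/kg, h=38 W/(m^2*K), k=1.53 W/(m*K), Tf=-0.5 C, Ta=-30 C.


dT = -0.5 - (-30) = 29.5 K
term1 = a/(2h) = 0.026/(2*38) = 0.0003421052632
term2 = a^2/(8k) = 0.026^2/(8*1.53) = 0.00005522875817
t = rho*dH*1000/dT * (term1 + term2)
t = 980*246*1000/29.5 * (0.0003421052632 + 0.00005522875817)
t = 3247 s

3247


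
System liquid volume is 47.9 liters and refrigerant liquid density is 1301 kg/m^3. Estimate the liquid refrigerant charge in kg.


Charge = V * rho / 1000
Charge = 47.9 * 1301 / 1000
Charge = 62.32 kg

62.32


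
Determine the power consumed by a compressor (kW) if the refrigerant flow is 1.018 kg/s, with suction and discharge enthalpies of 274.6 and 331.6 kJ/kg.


dh = 331.6 - 274.6 = 57.0 kJ/kg
W = m_dot * dh = 1.018 * 57.0 = 58.03 kW

58.03


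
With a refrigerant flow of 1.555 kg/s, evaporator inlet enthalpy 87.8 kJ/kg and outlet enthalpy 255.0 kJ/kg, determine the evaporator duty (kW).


dh = 255.0 - 87.8 = 167.2 kJ/kg
Q_evap = m_dot * dh = 1.555 * 167.2
Q_evap = 260.0 kW

260.0


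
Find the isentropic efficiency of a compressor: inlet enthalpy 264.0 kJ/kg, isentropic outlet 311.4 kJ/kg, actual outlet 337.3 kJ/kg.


dh_ideal = 311.4 - 264.0 = 47.4 kJ/kg
dh_actual = 337.3 - 264.0 = 73.3 kJ/kg
eta_s = dh_ideal / dh_actual = 47.4 / 73.3
eta_s = 0.6467

0.6467


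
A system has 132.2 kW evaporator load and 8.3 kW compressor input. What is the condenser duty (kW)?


Q_cond = Q_evap + W
Q_cond = 132.2 + 8.3
Q_cond = 140.5 kW

140.5


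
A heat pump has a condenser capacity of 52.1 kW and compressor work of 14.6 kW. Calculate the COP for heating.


COP_hp = Q_cond / W
COP_hp = 52.1 / 14.6
COP_hp = 3.568

3.568


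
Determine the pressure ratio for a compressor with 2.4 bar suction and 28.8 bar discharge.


PR = P_high / P_low
PR = 28.8 / 2.4
PR = 12.0

12.0


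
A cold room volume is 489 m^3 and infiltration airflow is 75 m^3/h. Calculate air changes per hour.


ACH = flow / volume
ACH = 75 / 489
ACH = 0.153

0.153


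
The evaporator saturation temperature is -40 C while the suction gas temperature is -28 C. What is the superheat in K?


Superheat = T_suction - T_evap
Superheat = -28 - (-40)
Superheat = 12 K

12


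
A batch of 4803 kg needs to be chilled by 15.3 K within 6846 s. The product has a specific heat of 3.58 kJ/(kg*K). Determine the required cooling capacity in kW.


Q = m * cp * dT / t
Q = 4803 * 3.58 * 15.3 / 6846
Q = 38.428 kW

38.428


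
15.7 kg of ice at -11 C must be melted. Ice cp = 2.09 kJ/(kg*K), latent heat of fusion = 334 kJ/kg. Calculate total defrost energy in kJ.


Sensible heat = cp * dT = 2.09 * 11 = 22.99 kJ/kg
Total per kg = 22.99 + 334 = 356.99 kJ/kg
Q = m * total = 15.7 * 356.99
Q = 5604.7 kJ

5604.7


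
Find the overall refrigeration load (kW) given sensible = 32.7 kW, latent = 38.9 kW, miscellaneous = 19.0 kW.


Q_total = Q_s + Q_l + Q_misc
Q_total = 32.7 + 38.9 + 19.0
Q_total = 90.6 kW

90.6


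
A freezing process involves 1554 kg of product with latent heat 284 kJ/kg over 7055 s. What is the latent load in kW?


Q_lat = m * h_fg / t
Q_lat = 1554 * 284 / 7055
Q_lat = 62.56 kW

62.56


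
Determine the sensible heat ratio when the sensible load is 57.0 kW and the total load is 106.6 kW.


SHR = Q_sensible / Q_total
SHR = 57.0 / 106.6
SHR = 0.535

0.535


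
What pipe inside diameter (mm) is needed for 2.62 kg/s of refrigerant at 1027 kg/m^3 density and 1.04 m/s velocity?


A = m_dot / (rho * v) = 2.62 / (1027 * 1.04) = 0.002452999775 m^2
d = sqrt(4*A/pi) * 1000
d = 55.9 mm

55.9
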